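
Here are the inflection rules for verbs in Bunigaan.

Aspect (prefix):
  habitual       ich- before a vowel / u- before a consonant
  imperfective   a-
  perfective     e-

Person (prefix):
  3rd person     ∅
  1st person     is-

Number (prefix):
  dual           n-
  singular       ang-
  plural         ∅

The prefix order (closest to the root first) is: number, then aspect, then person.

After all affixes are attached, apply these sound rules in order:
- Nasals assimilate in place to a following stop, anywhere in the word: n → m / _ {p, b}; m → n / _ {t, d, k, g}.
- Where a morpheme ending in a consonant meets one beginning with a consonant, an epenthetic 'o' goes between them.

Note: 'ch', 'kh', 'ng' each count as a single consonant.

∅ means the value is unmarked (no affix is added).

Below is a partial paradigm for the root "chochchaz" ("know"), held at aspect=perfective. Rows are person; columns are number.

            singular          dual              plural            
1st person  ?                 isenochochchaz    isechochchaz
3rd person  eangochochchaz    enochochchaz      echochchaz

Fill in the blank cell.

iseangochochchaz

Attach number singular ang- → angchochchaz.
Attach aspect perfective e- → eangchochchaz.
Attach person 1st person is- → iseangchochchaz.
Nasal assimilation: no change.
Apply epenthesis: iseangchochchaz → iseangochochchaz.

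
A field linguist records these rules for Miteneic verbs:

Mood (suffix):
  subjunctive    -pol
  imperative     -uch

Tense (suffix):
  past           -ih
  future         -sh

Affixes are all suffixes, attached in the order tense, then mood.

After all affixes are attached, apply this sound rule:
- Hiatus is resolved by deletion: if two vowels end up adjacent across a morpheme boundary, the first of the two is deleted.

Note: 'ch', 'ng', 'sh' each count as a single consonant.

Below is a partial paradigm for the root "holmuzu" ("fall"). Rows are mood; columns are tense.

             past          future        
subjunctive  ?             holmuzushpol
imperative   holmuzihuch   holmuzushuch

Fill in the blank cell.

holmuzihpol

Attach tense past -ih → holmuzuih.
Attach mood subjunctive -pol → holmuzuihpol.
Apply vowel deletion: holmuzuihpol → holmuzihpol.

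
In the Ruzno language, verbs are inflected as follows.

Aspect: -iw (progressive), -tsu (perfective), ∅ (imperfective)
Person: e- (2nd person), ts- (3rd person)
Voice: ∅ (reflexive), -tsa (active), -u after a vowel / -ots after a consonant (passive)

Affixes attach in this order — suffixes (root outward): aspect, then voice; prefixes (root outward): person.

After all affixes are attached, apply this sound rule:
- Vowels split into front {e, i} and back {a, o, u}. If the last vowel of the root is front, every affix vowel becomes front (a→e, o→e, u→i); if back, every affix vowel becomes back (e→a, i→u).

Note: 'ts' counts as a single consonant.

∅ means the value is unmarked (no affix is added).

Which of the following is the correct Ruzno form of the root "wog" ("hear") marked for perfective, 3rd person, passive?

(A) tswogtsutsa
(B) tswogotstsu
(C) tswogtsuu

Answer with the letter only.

C

Attach person 3rd person ts- → tswog.
Attach aspect perfective -tsu → tswogtsu.
Attach voice passive -u (after vowel 'u') → tswogtsuu.
Vowel harmony: no change.
So the correct form is tswogtsuu, option (C).
(B) tswogotstsu is wrong: it has the affixes in the wrong order.
(A) tswogtsutsa is wrong: it uses active instead of passive for voice.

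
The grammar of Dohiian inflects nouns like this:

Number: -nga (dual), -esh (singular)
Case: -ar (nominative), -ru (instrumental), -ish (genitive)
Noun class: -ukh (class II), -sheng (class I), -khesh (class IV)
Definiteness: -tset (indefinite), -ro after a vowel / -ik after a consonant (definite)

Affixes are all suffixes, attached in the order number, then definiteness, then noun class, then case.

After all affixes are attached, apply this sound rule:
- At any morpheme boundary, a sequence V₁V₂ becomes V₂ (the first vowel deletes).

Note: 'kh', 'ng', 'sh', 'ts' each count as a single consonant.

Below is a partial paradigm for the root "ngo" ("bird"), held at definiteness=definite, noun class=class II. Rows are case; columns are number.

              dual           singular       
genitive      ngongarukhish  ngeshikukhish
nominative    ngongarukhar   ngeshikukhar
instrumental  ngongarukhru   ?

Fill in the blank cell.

Attach number singular -esh → ngoesh.
Attach definiteness definite -ik (after consonant 'sh') → ngoeshik.
Attach noun class class II -ukh → ngoeshikukh.
Attach case instrumental -ru → ngoeshikukhru.
Apply vowel deletion: ngoeshikukhru → ngeshikukhru.

ngeshikukhru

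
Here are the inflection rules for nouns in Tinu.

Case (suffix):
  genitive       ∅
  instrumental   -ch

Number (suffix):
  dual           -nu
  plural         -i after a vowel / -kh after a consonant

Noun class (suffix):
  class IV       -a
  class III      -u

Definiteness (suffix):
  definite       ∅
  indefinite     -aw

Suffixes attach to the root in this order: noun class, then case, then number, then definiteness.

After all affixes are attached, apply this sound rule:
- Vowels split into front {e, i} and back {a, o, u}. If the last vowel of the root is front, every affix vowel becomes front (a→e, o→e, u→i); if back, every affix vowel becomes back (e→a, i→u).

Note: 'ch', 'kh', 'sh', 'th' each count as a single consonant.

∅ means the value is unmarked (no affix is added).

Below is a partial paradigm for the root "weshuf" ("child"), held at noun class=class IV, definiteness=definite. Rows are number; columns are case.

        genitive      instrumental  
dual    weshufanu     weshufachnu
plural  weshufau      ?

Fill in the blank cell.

weshufachkh

Attach noun class class IV -a → weshufa.
Attach case instrumental -ch → weshufach.
Attach number plural -kh (after consonant 'ch') → weshufachkh.
definiteness = definite: zero marking, form stays weshufachkh.
Vowel harmony: no change.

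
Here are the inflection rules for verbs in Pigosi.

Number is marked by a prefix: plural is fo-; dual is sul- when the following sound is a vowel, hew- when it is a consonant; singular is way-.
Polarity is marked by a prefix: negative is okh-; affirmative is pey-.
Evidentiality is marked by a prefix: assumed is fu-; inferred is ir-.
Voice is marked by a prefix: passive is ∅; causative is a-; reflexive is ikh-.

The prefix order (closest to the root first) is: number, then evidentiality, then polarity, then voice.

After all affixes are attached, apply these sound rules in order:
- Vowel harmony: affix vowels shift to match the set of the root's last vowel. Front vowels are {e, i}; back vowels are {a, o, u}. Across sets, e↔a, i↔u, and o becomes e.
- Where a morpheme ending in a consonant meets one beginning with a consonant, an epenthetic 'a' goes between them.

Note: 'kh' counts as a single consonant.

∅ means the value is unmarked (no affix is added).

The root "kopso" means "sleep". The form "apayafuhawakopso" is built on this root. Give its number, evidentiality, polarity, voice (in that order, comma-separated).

dual, assumed, affirmative, causative

Segment: a-pey-fu-hew-kopso.
number: sul/hew- → dual.
evidentiality: fu- → assumed.
polarity: pey- → affirmative.
voice: a- → causative.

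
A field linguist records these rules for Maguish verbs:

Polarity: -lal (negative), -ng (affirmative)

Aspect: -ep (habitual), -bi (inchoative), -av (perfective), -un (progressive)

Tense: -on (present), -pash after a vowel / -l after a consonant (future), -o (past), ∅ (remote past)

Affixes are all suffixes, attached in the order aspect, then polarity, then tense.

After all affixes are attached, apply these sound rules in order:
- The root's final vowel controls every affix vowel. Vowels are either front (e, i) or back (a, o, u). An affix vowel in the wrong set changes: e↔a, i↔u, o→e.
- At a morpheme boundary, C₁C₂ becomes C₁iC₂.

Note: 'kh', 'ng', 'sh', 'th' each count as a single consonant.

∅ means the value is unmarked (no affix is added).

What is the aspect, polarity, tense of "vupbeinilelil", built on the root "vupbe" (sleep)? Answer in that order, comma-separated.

progressive, negative, future

Segment: vupbe-un-lal-l.
aspect: -un → progressive.
polarity: -lal → negative.
tense: -pash/l → future.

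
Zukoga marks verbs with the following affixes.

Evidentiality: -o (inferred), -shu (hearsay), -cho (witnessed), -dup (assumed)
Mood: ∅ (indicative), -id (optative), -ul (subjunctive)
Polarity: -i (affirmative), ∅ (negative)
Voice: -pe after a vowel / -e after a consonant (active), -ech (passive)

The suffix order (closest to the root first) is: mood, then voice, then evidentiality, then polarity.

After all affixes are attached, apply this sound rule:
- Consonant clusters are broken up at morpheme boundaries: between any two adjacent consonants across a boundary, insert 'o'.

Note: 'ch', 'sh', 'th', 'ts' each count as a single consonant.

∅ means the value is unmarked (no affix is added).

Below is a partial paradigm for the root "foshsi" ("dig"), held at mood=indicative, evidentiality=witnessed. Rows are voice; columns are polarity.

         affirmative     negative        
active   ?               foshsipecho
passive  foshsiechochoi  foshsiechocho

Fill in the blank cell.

foshsipechoi

mood = indicative: zero marking, form stays foshsi.
Attach voice active -pe (after vowel 'i') → foshsipe.
Attach evidentiality witnessed -cho → foshsipecho.
Attach polarity affirmative -i → foshsipechoi.
Epenthesis: no change.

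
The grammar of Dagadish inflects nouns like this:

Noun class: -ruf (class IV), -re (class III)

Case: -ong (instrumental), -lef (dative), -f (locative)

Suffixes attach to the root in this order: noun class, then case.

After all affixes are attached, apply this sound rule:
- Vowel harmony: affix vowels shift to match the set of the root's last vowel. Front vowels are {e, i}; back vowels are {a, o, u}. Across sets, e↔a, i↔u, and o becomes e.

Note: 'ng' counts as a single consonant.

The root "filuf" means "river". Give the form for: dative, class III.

Attach noun class class III -re → filufre.
Attach case dative -lef → filufrelef.
Apply vowel harmony: filufrelef → filufralaf.

filufralaf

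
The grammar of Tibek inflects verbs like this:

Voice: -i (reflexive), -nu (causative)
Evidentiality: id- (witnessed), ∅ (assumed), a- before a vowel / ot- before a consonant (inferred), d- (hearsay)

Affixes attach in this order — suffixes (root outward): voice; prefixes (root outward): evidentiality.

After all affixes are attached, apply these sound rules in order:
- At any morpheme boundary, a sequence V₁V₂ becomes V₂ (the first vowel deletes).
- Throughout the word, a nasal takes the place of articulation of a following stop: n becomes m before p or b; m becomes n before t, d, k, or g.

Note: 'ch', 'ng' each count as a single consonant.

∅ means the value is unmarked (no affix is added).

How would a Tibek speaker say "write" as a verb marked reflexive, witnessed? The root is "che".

idchi

Attach evidentiality witnessed id- → idche.
Attach voice reflexive -i → idchei.
Apply vowel deletion: idchei → idchi.
Nasal assimilation: no change.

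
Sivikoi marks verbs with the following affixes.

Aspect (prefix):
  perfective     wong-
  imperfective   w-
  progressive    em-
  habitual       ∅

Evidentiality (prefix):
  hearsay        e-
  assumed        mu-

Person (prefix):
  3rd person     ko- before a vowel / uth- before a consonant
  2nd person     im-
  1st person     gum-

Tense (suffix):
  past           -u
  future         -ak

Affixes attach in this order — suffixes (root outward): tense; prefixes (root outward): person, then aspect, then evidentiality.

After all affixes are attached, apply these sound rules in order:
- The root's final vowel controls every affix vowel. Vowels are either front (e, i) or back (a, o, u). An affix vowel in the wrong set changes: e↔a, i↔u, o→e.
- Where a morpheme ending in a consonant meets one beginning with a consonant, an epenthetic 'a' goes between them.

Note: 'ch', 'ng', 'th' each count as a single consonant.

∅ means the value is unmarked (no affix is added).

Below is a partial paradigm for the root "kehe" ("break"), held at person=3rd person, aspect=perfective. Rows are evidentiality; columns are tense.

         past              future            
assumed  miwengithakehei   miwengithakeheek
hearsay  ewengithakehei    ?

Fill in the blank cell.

Attach person 3rd person uth- (before consonant 'k') → uthkehe.
Attach tense future -ak → uthkeheak.
Attach aspect perfective wong- → wonguthkeheak.
Attach evidentiality hearsay e- → ewonguthkeheak.
Apply vowel harmony: ewonguthkeheak → ewengithkeheek.
Apply epenthesis: ewengithkeheek → ewengithakeheek.

ewengithakeheek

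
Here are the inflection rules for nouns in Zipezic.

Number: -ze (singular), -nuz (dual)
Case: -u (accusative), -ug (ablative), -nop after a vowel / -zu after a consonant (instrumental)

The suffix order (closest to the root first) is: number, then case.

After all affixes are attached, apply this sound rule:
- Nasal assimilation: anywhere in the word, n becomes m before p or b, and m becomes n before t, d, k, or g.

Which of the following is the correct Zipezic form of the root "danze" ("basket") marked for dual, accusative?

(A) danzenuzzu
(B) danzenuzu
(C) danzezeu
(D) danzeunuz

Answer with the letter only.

B

Attach number dual -nuz → danzenuz.
Attach case accusative -u → danzenuzu.
Nasal assimilation: no change.
So the correct form is danzenuzu, option (B).
(A) danzenuzzu is wrong: it uses instrumental instead of accusative for case.
(D) danzeunuz is wrong: it has the affixes in the wrong order.
(C) danzezeu is wrong: it uses singular instead of dual for number.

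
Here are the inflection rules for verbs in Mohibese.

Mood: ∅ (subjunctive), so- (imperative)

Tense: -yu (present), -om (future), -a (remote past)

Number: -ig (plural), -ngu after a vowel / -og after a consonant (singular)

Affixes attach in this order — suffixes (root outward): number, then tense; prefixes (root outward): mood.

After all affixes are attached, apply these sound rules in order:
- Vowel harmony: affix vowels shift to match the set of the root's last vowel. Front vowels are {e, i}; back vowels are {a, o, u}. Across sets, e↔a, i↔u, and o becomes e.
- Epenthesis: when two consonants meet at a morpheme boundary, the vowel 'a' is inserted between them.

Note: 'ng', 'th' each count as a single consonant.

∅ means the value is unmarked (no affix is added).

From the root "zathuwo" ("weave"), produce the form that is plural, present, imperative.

sozathuwougayu

Attach mood imperative so- → sozathuwo.
Attach number plural -ig → sozathuwoig.
Attach tense present -yu → sozathuwoigyu.
Apply vowel harmony: sozathuwoigyu → sozathuwougyu.
Apply epenthesis: sozathuwougyu → sozathuwougayu.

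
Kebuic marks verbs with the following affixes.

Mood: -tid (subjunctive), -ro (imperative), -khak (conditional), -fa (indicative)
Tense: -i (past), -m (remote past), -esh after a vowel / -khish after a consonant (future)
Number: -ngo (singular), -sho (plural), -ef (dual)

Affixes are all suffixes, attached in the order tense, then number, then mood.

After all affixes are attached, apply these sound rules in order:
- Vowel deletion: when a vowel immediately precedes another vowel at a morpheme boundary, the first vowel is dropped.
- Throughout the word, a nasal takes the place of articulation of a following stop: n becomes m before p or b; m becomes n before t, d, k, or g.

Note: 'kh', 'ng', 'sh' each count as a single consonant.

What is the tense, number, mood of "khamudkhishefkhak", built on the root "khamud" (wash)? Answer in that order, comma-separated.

future, dual, conditional

Segment: khamud-khish-ef-khak.
tense: -esh/khish → future.
number: -ef → dual.
mood: -khak → conditional.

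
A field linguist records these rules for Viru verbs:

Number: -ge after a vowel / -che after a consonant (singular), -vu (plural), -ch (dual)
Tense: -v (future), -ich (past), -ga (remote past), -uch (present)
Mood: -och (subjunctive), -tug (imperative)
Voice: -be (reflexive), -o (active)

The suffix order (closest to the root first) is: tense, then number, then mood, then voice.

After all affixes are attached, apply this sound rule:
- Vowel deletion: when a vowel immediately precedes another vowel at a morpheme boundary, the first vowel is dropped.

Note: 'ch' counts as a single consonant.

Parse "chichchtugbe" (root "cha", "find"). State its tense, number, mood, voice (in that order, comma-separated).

Segment: cha-ich-ch-tug-be.
tense: -ich → past.
number: -ch → dual.
mood: -tug → imperative.
voice: -be → reflexive.

past, dual, imperative, reflexive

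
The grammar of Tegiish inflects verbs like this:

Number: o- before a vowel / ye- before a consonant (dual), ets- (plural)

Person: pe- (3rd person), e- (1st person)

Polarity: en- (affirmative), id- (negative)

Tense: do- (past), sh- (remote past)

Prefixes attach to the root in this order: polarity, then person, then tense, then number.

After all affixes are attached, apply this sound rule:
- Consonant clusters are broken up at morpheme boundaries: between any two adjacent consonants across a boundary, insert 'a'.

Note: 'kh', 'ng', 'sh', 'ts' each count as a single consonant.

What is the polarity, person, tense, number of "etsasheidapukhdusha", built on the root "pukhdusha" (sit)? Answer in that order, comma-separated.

negative, 1st person, remote past, plural

Segment: ets-sh-e-id-pukhdusha.
polarity: id- → negative.
person: e- → 1st person.
tense: sh- → remote past.
number: ets- → plural.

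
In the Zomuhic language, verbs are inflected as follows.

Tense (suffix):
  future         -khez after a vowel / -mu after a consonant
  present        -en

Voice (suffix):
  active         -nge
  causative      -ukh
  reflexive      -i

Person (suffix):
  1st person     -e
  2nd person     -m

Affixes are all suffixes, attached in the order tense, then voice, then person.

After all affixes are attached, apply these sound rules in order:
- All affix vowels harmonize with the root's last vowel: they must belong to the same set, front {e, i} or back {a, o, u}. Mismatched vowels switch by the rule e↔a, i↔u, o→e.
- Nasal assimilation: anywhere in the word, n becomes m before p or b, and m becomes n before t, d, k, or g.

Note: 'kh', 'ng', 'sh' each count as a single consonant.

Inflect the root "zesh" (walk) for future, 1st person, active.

zeshmingee

Attach tense future -mu (after consonant 'sh') → zeshmu.
Attach voice active -nge → zeshmunge.
Attach person 1st person -e → zeshmungee.
Apply vowel harmony: zeshmungee → zeshmingee.
Nasal assimilation: no change.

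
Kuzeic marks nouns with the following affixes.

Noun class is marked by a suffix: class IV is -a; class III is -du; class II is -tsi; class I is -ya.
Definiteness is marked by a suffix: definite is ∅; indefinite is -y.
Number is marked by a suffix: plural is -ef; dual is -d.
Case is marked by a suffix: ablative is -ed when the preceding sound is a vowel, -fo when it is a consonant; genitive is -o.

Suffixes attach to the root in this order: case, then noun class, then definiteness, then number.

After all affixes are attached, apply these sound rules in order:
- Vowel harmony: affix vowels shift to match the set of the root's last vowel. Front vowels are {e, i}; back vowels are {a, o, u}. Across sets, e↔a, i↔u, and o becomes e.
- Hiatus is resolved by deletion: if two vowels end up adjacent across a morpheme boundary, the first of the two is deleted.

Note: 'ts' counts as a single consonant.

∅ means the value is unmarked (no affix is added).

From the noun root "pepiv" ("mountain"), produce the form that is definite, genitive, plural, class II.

Attach case genitive -o → pepivo.
Attach noun class class II -tsi → pepivotsi.
definiteness = definite: zero marking, form stays pepivotsi.
Attach number plural -ef → pepivotsief.
Apply vowel harmony: pepivotsief → pepivetsief.
Apply vowel deletion: pepivetsief → pepivetsef.

pepivetsef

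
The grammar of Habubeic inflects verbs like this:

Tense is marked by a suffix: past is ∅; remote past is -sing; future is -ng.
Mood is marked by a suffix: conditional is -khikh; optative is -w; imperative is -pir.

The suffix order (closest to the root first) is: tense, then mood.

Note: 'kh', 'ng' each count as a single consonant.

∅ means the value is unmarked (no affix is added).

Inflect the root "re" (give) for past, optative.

tense = past: zero marking, form stays re.
Attach mood optative -w → rew.

rew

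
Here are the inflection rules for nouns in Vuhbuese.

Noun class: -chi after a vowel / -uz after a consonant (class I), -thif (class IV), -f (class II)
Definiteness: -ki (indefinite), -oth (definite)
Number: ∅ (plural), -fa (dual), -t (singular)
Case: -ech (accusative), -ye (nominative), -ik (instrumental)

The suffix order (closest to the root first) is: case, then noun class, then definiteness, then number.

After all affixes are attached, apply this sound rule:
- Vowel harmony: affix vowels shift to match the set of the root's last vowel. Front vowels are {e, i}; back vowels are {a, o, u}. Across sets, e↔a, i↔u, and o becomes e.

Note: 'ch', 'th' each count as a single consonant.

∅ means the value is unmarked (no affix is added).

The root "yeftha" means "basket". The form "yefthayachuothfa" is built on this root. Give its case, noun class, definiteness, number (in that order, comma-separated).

nominative, class I, definite, dual

Segment: yeftha-ye-chi-oth-fa.
case: -ye → nominative.
noun class: -chi/uz → class I.
definiteness: -oth → definite.
number: -fa → dual.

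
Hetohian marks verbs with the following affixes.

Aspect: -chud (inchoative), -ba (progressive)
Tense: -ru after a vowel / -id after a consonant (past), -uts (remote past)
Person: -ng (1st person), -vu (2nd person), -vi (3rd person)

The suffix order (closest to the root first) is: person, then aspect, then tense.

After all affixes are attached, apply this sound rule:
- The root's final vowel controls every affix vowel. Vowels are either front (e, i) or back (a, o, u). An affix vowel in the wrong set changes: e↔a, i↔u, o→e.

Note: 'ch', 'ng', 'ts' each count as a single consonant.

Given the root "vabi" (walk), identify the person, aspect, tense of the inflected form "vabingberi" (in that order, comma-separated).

Segment: vabi-ng-ba-ru.
person: -ng → 1st person.
aspect: -ba → progressive.
tense: -ru/id → past.

1st person, progressive, past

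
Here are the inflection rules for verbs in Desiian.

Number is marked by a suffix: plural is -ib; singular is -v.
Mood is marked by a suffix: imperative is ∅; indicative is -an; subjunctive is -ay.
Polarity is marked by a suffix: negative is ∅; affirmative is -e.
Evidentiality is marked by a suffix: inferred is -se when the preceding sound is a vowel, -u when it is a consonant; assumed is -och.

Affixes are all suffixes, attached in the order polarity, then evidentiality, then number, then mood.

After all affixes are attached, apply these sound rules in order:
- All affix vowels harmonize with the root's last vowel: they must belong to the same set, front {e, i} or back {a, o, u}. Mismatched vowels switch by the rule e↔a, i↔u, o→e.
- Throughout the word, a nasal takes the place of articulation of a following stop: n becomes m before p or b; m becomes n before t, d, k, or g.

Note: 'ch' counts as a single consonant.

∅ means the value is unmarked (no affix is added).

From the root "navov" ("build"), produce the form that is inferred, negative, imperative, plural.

navovuub

polarity = negative: zero marking, form stays navov.
Attach evidentiality inferred -u (after consonant 'v') → navovu.
Attach number plural -ib → navovuib.
mood = imperative: zero marking, form stays navovuib.
Apply vowel harmony: navovuib → navovuub.
Nasal assimilation: no change.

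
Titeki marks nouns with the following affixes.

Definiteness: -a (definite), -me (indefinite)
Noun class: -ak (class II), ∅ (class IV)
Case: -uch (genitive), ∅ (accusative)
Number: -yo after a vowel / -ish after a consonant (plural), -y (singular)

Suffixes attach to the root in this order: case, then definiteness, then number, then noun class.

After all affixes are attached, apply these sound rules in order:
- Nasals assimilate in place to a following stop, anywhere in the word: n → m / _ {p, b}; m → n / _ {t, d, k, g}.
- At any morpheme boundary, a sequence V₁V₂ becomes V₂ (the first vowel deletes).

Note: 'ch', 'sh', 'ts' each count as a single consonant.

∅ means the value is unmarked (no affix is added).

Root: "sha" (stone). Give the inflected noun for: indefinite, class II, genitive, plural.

Attach case genitive -uch → shauch.
Attach definiteness indefinite -me → shauchme.
Attach number plural -yo (after vowel 'e') → shauchmeyo.
Attach noun class class II -ak → shauchmeyoak.
Nasal assimilation: no change.
Apply vowel deletion: shauchmeyoak → shuchmeyak.

shuchmeyak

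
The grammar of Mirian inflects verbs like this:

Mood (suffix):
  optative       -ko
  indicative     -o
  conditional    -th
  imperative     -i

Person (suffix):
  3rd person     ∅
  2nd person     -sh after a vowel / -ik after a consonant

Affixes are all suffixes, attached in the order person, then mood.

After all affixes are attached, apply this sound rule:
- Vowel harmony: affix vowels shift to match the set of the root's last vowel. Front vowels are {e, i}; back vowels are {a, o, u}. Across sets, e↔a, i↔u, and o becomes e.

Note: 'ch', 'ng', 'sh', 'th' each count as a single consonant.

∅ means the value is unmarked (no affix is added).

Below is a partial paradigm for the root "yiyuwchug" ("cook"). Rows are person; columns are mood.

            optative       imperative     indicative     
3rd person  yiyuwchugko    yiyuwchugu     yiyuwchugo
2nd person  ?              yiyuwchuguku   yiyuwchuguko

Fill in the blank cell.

yiyuwchugukko

Attach person 2nd person -ik (after consonant 'g') → yiyuwchugik.
Attach mood optative -ko → yiyuwchugikko.
Apply vowel harmony: yiyuwchugikko → yiyuwchugukko.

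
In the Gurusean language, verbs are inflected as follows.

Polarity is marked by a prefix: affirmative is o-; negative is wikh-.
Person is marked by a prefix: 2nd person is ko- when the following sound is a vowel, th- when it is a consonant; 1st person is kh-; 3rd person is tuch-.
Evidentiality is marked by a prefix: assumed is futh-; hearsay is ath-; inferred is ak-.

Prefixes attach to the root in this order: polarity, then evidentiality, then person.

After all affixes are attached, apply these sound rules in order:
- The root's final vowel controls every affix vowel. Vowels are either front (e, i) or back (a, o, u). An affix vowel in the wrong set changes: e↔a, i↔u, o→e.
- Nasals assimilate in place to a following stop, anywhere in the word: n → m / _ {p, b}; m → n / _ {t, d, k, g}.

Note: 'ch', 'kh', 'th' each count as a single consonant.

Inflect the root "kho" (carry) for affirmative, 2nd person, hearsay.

Attach polarity affirmative o- → okho.
Attach evidentiality hearsay ath- → athokho.
Attach person 2nd person ko- (before vowel 'a') → koathokho.
Vowel harmony: no change.
Nasal assimilation: no change.

koathokho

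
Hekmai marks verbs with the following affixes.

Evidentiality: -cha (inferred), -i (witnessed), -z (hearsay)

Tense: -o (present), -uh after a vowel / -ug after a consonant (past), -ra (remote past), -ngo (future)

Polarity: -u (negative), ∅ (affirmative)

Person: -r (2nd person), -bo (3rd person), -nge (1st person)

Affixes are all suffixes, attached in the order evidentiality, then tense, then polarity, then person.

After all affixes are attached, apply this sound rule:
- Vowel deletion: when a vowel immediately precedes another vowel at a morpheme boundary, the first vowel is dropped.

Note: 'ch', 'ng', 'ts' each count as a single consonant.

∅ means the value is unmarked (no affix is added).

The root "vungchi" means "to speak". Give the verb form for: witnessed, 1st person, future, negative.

vungchingunge

Attach evidentiality witnessed -i → vungchii.
Attach tense future -ngo → vungchiingo.
Attach polarity negative -u → vungchiingou.
Attach person 1st person -nge → vungchiingounge.
Apply vowel deletion: vungchiingounge → vungchingunge.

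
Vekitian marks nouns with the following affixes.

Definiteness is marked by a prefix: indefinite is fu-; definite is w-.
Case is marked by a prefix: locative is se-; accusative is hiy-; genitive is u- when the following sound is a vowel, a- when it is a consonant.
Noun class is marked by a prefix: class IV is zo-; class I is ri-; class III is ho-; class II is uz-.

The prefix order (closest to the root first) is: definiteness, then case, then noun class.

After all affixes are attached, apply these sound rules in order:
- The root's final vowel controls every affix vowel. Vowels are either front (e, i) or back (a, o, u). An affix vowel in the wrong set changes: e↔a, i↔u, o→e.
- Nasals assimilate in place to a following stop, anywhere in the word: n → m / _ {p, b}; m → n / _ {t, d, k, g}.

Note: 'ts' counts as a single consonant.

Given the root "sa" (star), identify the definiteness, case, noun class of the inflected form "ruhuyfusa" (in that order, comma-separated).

Segment: ri-hiy-fu-sa.
definiteness: fu- → indefinite.
case: hiy- → accusative.
noun class: ri- → class I.

indefinite, accusative, class I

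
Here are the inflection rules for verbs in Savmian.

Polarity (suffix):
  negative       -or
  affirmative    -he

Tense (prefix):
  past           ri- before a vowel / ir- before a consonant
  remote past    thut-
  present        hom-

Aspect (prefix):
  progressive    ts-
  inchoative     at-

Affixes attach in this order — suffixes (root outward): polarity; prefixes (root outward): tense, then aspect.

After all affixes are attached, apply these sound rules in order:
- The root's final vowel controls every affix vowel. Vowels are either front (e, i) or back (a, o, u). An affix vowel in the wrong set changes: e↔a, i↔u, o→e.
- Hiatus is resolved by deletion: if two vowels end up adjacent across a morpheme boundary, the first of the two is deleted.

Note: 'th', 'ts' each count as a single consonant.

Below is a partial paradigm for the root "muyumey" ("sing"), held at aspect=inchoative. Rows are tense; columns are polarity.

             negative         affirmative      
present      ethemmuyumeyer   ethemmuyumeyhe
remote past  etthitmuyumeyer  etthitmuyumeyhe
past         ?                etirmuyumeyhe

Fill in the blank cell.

etirmuyumeyer

Attach tense past ir- (before consonant 'm') → irmuyumey.
Attach aspect inchoative at- → atirmuyumey.
Attach polarity negative -or → atirmuyumeyor.
Apply vowel harmony: atirmuyumeyor → etirmuyumeyer.
Vowel deletion: no change.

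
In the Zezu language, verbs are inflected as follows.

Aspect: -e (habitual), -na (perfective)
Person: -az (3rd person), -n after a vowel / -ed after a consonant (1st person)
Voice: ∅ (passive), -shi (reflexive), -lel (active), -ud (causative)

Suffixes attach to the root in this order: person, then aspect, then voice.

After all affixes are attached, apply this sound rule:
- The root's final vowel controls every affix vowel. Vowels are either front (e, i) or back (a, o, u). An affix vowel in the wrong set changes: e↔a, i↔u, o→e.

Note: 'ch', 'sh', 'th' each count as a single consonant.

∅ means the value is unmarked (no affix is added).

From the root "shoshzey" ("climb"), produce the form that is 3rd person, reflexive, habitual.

shoshzeyezeshi

Attach person 3rd person -az → shoshzeyaz.
Attach aspect habitual -e → shoshzeyaze.
Attach voice reflexive -shi → shoshzeyazeshi.
Apply vowel harmony: shoshzeyazeshi → shoshzeyezeshi.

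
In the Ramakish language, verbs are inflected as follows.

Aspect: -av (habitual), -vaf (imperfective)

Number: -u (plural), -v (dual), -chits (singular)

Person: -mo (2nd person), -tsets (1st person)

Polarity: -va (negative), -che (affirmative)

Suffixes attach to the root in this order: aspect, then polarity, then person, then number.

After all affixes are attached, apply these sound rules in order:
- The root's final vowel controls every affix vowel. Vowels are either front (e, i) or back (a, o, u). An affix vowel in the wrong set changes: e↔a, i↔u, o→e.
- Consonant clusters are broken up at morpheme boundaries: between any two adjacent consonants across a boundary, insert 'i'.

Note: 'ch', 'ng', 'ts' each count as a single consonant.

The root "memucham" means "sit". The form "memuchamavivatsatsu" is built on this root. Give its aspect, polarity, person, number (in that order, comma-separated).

habitual, negative, 1st person, plural

Segment: memucham-av-va-tsets-u.
aspect: -av → habitual.
polarity: -va → negative.
person: -tsets → 1st person.
number: -u → plural.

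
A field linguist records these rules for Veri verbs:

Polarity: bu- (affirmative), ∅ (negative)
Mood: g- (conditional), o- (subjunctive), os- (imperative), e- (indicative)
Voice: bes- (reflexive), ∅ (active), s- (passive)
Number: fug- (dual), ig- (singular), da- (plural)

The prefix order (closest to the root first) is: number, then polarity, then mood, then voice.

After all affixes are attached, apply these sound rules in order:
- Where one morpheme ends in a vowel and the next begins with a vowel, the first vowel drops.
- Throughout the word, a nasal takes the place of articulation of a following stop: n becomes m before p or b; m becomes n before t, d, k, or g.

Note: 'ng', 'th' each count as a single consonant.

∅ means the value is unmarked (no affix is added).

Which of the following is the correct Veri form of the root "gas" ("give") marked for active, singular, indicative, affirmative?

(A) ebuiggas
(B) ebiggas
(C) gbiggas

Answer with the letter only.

Attach number singular ig- → iggas.
Attach polarity affirmative bu- → buiggas.
Attach mood indicative e- → ebuiggas.
voice = active: zero marking, form stays ebuiggas.
Apply vowel deletion: ebuiggas → ebiggas.
Nasal assimilation: no change.
So the correct form is ebiggas, option (B).
(A) ebuiggas is wrong: it fails to apply the sound rule(s).
(C) gbiggas is wrong: it uses conditional instead of indicative for mood.

B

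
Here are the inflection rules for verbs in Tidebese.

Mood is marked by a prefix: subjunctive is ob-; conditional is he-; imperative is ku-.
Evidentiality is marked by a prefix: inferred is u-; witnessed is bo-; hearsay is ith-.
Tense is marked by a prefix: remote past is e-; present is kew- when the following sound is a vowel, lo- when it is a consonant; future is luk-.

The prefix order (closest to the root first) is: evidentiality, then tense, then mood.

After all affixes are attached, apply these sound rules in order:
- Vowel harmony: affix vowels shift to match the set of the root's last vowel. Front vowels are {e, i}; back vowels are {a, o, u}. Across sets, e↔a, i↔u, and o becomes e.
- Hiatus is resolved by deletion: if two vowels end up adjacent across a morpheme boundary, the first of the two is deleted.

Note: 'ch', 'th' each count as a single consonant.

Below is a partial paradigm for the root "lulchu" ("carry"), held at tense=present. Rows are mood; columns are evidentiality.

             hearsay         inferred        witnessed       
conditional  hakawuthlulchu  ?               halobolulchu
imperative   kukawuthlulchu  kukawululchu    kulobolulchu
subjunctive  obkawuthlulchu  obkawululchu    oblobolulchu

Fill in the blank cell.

hakawululchu

Attach evidentiality inferred u- → ululchu.
Attach tense present kew- (before vowel 'u') → kewululchu.
Attach mood conditional he- → hekewululchu.
Apply vowel harmony: hekewululchu → hakawululchu.
Vowel deletion: no change.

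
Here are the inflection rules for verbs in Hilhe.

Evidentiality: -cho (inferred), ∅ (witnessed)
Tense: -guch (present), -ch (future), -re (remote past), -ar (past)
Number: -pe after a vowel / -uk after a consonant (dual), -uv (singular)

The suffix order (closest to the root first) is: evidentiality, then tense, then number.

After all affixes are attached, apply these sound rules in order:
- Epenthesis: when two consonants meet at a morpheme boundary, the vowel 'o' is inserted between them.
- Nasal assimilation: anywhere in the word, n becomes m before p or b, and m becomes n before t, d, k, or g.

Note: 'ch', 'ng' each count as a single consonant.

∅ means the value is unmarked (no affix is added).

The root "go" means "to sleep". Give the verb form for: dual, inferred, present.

gochoguchuk

Attach evidentiality inferred -cho → gocho.
Attach tense present -guch → gochoguch.
Attach number dual -uk (after consonant 'ch') → gochoguchuk.
Epenthesis: no change.
Nasal assimilation: no change.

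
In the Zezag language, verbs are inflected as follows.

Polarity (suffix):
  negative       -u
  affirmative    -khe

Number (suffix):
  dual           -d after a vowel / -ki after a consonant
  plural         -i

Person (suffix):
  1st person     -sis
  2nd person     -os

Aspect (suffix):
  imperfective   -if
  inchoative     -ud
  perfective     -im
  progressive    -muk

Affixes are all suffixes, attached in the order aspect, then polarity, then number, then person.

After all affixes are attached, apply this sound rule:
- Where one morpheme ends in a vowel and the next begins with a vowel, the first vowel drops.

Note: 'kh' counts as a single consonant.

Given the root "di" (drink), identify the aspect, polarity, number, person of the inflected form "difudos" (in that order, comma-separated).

Segment: di-if-u-d-os.
aspect: -if → imperfective.
polarity: -u → negative.
number: -d/ki → dual.
person: -os → 2nd person.

imperfective, negative, dual, 2nd person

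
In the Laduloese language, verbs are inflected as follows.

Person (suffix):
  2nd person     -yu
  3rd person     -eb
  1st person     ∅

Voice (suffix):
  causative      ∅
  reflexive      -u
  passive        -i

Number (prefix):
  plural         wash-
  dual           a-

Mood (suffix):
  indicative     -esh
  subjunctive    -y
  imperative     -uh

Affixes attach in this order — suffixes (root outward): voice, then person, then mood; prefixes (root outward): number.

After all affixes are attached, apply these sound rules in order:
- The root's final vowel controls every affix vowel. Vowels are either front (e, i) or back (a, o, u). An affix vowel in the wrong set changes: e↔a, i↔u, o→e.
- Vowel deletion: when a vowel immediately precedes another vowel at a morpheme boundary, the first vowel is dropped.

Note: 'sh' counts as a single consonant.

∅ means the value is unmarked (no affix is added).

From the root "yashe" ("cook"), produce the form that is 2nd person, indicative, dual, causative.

Attach number dual a- → ayashe.
voice = causative: zero marking, form stays ayashe.
Attach person 2nd person -yu → ayasheyu.
Attach mood indicative -esh → ayasheyuesh.
Apply vowel harmony: ayasheyuesh → eyasheyiesh.
Apply vowel deletion: eyasheyiesh → eyasheyesh.

eyasheyesh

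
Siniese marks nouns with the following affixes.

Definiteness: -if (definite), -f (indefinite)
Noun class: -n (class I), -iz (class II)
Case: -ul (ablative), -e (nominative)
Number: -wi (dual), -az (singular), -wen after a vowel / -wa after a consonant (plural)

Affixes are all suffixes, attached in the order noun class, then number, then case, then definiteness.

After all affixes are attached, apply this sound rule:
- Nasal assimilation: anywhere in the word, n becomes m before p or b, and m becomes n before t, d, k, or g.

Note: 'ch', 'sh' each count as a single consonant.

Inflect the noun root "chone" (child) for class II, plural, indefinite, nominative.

choneizwaef

Attach noun class class II -iz → choneiz.
Attach number plural -wa (after consonant 'z') → choneizwa.
Attach case nominative -e → choneizwae.
Attach definiteness indefinite -f → choneizwaef.
Nasal assimilation: no change.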